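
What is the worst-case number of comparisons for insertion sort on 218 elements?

Insertion sort on reverse-sorted input: 1 + 2 + ... + (218-1) = 23653 comparisons.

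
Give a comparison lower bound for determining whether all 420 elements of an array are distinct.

In the algebraic decision-tree model, the YES region for element distinctness on 420 elements has 420! connected components (one per ordering). Ben-Or's theorem then gives a lower bound of Omega(log(n!)) = Omega(n log n).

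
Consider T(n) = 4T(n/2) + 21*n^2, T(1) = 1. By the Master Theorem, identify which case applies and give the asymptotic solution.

a=4, b=2, f(n)=21*n^2.
log_2(4) = 2, so n^(log_b(a)) = n^2.
f(n) = Theta(n^2), so Case 2 applies.
T(n) = Theta(n^2 log n).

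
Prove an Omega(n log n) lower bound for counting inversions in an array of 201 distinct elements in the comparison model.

Decision-tree argument: at any leaf, the comparisons made (with transitivity) must totally order all 201 elements -- otherwise some pair (i,j) is unordered, and an adversary can present two inputs agreeing on every comparison made but with that pair flipped, changing the inversion count by 1, so the leaf's output is wrong on one of them. Hence the tree has >= 201! leaves and height >= log_2(201!) = Omega(n log n). Modified merge sort achieves O(n log n).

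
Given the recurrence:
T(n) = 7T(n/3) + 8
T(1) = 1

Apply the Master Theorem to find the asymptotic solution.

a=7, b=3, f(n)=8. log_3(7) = 1.771. Case 1 of Master Theorem: T(n) = O(n^1.771).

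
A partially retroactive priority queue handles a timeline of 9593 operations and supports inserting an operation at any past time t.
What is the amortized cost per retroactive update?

Partially retroactive priority queues (Demaine-Iacono-Langerman) allow updates at past times with queries only at the present. With a balanced BST over the m = 9593 timeline events tracking bridges, each retroactive insert or delete is O(log m) amortized.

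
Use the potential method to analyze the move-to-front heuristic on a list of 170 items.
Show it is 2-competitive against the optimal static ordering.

Let Phi = number of inversions between the MTF list and the optimal static list (0 <= Phi <= C(170,2)). Accessing an element at MTF position k and optimal position j: the move-to-front destroys all k-1 inversions in front of it that are not in front in optimal (>= k-j of them) and creates at most j-1 new ones. Amortized cost <= k + (j-1) - (k-j) = 2j - 1 <= 2 * optimal cost.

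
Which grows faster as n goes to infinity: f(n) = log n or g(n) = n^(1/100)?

g(n) = n^(1/100) grows faster: any positive power of n dominates log n.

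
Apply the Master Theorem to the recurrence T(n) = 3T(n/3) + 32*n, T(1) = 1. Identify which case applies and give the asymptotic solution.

a=3, b=3, f(n)=32*n.
log_3(3) = 1, so n^(log_b(a)) = n.
f(n) = Theta(n), so Case 2 applies.
T(n) = Theta(n log n).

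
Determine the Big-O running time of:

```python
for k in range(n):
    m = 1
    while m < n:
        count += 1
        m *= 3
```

Time complexity: O(n log n).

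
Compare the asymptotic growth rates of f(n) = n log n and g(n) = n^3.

g(n) = n^3 grows faster: n^3 / (n log n) = n^2/log n -> infinity.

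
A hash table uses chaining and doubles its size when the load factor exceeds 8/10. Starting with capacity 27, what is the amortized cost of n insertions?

Rehashing occurs when load exceeds 8/10. Total rehash cost is geometric series summing to O(n). Each insertion itself is O(1). Amortized: O(1).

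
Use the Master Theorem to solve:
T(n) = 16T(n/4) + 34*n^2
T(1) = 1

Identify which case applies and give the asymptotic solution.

a=16, b=4, f(n)=34*n^2.
log_4(16) = 2, so n^(log_b(a)) = n^2.
f(n) = Theta(n^2), so Case 2 applies.
T(n) = Theta(n^2 log n).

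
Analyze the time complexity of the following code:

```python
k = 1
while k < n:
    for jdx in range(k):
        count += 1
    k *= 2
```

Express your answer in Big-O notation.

Time complexity: O(n).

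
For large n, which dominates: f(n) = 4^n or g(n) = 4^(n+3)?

f(n) = 4^n and g(n) = 4^(n+3) are Theta of each other: 4^(n+3) = 4^3 * 4^n = Theta(4^n).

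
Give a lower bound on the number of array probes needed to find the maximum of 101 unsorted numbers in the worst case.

Adversary: any unprobed cell could hold a value larger than everything seen so far. If fewer than 101 cells are probed, the adversary places the max in an unprobed cell. So all 101 cells must be examined; together with 101-1 comparisons this is tight.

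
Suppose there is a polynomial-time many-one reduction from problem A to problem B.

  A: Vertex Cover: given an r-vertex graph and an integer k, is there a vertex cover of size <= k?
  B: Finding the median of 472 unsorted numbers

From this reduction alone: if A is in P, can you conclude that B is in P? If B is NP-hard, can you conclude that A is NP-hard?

A poly-time reduction A <=_p B transfers tractability DOWN (B easy => A easy) and hardness UP (A hard => B hard), not the reverse.
From A in P, the reduction alone does NOT give B in P: any problem in P trivially reduces to SAT, yet SAT is not known to be in P.
From B NP-hard, the reduction alone does NOT give A NP-hard: again, easy problems reduce to hard ones.
(Here in fact A is NP-complete and B is in P, so no such reduction is known -- its existence would imply P = NP; the analysis concerns only what the assumed reduction would or would not let you conclude.)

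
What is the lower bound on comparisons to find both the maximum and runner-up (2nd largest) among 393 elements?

Lower bound: finding the max needs 393-1 comparisons. By an adversary weight-doubling argument, the maximum element must personally win at least ceil(log_2(393)) = 9 comparisons in any correct algorithm. The 2nd largest is among those 9 direct losers, and distinguishing it requires 9-1 more comparisons. Total >= 393-1 + 9-1 = 400. A balanced tournament achieves this bound exactly.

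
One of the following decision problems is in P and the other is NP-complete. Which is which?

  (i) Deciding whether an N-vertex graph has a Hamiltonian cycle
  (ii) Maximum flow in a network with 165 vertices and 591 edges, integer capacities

(i) is NP-complete: one of Karp's 21 NP-complete problems.
(ii) is P: Edmonds-Karp / push-relabel run in polynomial time.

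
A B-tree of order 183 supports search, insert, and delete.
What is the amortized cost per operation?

B-tree of order 183 has height O(log_183 n). Each operation traverses the tree height. Splits during insert and merges during delete are O(1) each and occur at most once per level. Total cost per operation: O(log_183 n).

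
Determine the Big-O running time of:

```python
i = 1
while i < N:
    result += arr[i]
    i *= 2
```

Time complexity: O(log n).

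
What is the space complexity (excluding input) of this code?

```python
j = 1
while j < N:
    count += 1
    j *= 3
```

Space complexity: O(1).
Only a constant amount of auxiliary storage is used; nothing grows with n.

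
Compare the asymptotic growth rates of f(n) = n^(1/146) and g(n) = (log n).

f(n) = n^(1/146) grows faster: any positive power of n dominates any polylog.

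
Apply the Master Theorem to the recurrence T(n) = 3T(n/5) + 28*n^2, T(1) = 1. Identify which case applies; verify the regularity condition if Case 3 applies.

a=3, b=5, f(n)=28*n^2.
log_5(3) = 0.6826 < 2.
f(n) = Omega(n^(0.6826+epsilon)) for some epsilon > 0, so Case 3 is the candidate.
Regularity: a*f(n/b) = 3*28*(n/5)^2 = (3/25)*28*n^2 <= c*f(n) with c = 3/25 < 1. Satisfied.
Case 3: T(n) = Theta(n^2).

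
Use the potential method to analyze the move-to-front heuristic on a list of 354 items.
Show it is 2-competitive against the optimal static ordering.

Let Phi = number of inversions between the MTF list and the optimal static list (0 <= Phi <= C(354,2)). Accessing an element at MTF position k and optimal position j: the move-to-front destroys all k-1 inversions in front of it that are not in front in optimal (>= k-j of them) and creates at most j-1 new ones. Amortized cost <= k + (j-1) - (k-j) = 2j - 1 <= 2 * optimal cost.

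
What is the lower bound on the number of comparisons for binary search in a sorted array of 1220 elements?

With 1220 possible positions, we need at least ceil(log_2(1220)) = 11 comparisons. Each comparison splits the remaining candidates by at most half.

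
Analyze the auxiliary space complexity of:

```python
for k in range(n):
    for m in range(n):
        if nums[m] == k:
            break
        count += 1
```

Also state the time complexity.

Space complexity: O(1).
Only a constant amount of auxiliary storage is used; nothing grows with n.
Time complexity: O(n^2).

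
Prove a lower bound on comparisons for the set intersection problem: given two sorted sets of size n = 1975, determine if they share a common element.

For two sorted arrays of size n = 1975, any correct algorithm must examine Omega(n) elements. If fewer are examined, an adversary places a common element in an unexamined gap. A merge-based scan achieves O(n), so the bound is tight.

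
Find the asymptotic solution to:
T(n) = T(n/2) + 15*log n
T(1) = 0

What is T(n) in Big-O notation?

Each of the log_2(n) levels adds O(log n). T(n) = O(log^2 n).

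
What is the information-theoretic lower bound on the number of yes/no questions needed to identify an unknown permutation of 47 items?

There are 47! = 258623241511168180642964355153611979969197632389120000000000 permutations. Each yes/no question gives at most 1 bit, so at least ceil(log_2(258623241511168180642964355153611979969197632389120000000000)) = 198 questions are needed.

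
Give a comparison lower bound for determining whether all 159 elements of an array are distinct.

In the algebraic decision-tree model, the YES region for element distinctness on 159 elements has 159! connected components (one per ordering). Ben-Or's theorem then gives a lower bound of Omega(log(n!)) = Omega(n log n).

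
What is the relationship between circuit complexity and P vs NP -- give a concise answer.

A language is in P iff it has polynomial-size uniform circuit families. P/poly contains all languages decidable by polynomial-size circuits (even non-uniform). If NP is not in P/poly, then P != NP. Proving super-polynomial circuit lower bounds for an NP problem would separate P from NP.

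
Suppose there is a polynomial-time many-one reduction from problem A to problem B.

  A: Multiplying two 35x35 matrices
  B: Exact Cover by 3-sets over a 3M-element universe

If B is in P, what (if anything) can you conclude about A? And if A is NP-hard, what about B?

A poly-time reduction A <=_p B means any A-instance can be transformed to a B-instance in poly time.
If B is in P: compose the reduction with B's poly-time algorithm to solve A in poly time, so A is in P.
If A is NP-hard: every NP problem reduces to A, which reduces to B; composing reductions, every NP problem reduces to B, so B is NP-hard.
(Here in fact A is P and B is NP-complete.)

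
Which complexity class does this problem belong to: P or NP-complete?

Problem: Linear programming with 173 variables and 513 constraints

This problem is in P: the ellipsoid and interior-point methods run in polynomial time.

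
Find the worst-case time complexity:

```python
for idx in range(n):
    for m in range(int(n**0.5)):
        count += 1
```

Time complexity: O(n * sqrt(n)).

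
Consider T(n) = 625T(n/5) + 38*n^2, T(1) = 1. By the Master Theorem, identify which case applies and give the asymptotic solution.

a=625, b=5, f(n)=38*n^2.
log_5(625) = 4 > 2.
Since f(n) = O(n^2) is polynomially smaller than n^4, Case 1 applies.
T(n) = Theta(n^4).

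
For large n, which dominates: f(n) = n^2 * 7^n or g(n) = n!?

g(n) = n! grows faster: by Stirling n! ~ (n/e)^n sqrt(2*pi*n); (n/e)^n eventually dominates n^2 * 7^n.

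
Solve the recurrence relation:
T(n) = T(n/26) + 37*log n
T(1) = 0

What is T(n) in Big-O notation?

Each of the log_26(n) levels adds O(log n). T(n) = O(log^2 n).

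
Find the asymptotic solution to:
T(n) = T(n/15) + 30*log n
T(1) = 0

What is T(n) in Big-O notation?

Each of the log_15(n) levels adds O(log n). T(n) = O(log^2 n).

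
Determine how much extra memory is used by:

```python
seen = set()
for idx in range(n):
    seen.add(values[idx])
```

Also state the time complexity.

Space complexity: O(n).
Auxiliary storage grows linearly with the input size n in the worst case.
Time complexity: O(n).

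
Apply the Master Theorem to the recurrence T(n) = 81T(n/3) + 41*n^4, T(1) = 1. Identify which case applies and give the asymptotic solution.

a=81, b=3, f(n)=41*n^4.
log_3(81) = 4, so n^(log_b(a)) = n^4.
f(n) = Theta(n^4), so Case 2 applies.
T(n) = Theta(n^4 log n).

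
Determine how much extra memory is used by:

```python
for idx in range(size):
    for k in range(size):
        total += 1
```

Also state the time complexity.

Space complexity: O(1).
Only a constant amount of auxiliary storage is used; nothing grows with n.
Time complexity: O(n^2).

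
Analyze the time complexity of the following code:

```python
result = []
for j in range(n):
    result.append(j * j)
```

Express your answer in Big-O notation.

Time complexity: O(n).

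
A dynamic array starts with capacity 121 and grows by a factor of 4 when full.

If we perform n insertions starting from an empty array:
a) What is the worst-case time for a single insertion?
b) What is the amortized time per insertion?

(a) Worst-case single insertion: O(n) -- when the array is full at capacity c, the resize copies all c elements, and c can be Theta(n).
(b) Resizes happen at sizes 121, 484, 1936, ... Total copy cost for n insertions: 121 + 484 + ... = O(n) (geometric series with ratio 1/4). Amortized cost per insertion: O(n)/n = O(1).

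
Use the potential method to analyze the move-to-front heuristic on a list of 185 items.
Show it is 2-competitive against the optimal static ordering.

Let Phi = number of inversions between the MTF list and the optimal static list (0 <= Phi <= C(185,2)). Accessing an element at MTF position k and optimal position j: the move-to-front destroys all k-1 inversions in front of it that are not in front in optimal (>= k-j of them) and creates at most j-1 new ones. Amortized cost <= k + (j-1) - (k-j) = 2j - 1 <= 2 * optimal cost.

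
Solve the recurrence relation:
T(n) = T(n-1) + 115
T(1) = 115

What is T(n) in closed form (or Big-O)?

Unrolling: T(n) = T(n-1) + 115 = T(n-2) + 2*115 = ... = T(1) + (n-1)*115 = 115 + (n-1)*115 = 115n.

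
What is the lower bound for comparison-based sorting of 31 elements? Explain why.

A comparison-based sorting algorithm corresponds to a decision tree. With 31! possible permutations, the tree has 31! leaves. The height is at least log_2(31!) = Omega(n log n) by Stirling's approximation.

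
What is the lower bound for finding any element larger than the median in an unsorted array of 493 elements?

To find an element larger than the median of 493 elements, we must see Omega(n) elements. Without seeing enough elements, an adversary can make any unseen element the median.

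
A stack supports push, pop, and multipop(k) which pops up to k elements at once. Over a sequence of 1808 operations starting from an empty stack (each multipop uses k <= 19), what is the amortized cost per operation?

Each element is pushed exactly once and popped at most once (whether by pop or as part of a multipop). So the total number of individual pops over the whole sequence is at most the number of pushes, which is at most 1808. Total work <= 2 * 1808, hence O(1) amortized per operation.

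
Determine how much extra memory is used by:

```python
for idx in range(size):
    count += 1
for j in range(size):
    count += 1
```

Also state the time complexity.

Space complexity: O(1).
Only a constant amount of auxiliary storage is used; nothing grows with n.
Time complexity: O(n).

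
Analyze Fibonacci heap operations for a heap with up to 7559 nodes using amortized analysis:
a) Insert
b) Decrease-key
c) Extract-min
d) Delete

Fibonacci heaps use lazy consolidation. Potential function Phi = t + 2m (t = number of trees, m = marked nodes).
- Insert: O(1) actual, Delta Phi = +1 (one new tree) => O(1) amortized.
- Decrease-key: with c cascading cuts, actual cost is O(c); Delta Phi <= c - 2(c-1) + 2 = 4 - c (c new trees; >= c-1 marks cleared; <= 1 new mark). Amortized O(c) + (4 - c) = O(1).
- Extract-min: O(D(n) + t) actual; consolidation drops t to <= D(n)+1, so Delta Phi pays for the t term. D(n) = O(log n) for n = 7559 => O(log n) amortized.
- Delete: decrease-key to -inf then extract-min = O(log n).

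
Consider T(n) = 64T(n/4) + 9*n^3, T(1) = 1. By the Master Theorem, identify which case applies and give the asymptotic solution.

a=64, b=4, f(n)=9*n^3.
log_4(64) = 3, so n^(log_b(a)) = n^3.
f(n) = Theta(n^3), so Case 2 applies.
T(n) = Theta(n^3 log n).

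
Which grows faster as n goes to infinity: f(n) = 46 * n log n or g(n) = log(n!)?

f(n) = 46 * n log n and g(n) = log(n!) are Theta of each other: Stirling: log(n!) = n log n - n + O(log n) = Theta(n log n); the constant 46 doesn't change the Theta class.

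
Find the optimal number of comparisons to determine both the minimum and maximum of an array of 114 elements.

Naive approach: 226 comparisons (113 for max + 113 for min).
Optimal: Compare elements in pairs first (floor(n/2) = 57 comparisons), then find max among winners and min among losers (56 comparisons each).
Total: ceil(3n/2) - 2 = 169 comparisons. An adversary argument shows this is also a lower bound.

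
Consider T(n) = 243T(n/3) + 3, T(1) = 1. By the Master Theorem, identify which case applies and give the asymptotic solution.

a=243, b=3, f(n)=3.
log_3(243) = 5 > 0.
Since f(n) = O(n^0) is polynomially smaller than n^5, Case 1 applies.
T(n) = Theta(n^5).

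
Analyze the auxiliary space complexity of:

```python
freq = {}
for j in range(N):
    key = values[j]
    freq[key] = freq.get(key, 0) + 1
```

Space complexity: O(n).
Auxiliary storage grows linearly with the input size n in the worst case.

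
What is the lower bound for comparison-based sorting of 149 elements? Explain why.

A comparison-based sorting algorithm corresponds to a decision tree. With 149! possible permutations, the tree has 149! leaves. The height is at least log_2(149!) = Omega(n log n) by Stirling's approximation.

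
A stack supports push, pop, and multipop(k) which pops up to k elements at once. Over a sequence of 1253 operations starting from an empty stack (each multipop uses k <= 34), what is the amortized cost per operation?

Each element is pushed exactly once and popped at most once (whether by pop or as part of a multipop). So the total number of individual pops over the whole sequence is at most the number of pushes, which is at most 1253. Total work <= 2 * 1253, hence O(1) amortized per operation.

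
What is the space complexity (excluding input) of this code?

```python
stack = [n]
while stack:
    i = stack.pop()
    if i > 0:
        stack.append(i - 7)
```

Space complexity: O(1).
Only a constant amount of auxiliary storage is used; nothing grows with n.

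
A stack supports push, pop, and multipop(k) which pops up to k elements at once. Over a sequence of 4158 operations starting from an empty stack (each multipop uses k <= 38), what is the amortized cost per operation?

Each element is pushed exactly once and popped at most once (whether by pop or as part of a multipop). So the total number of individual pops over the whole sequence is at most the number of pushes, which is at most 4158. Total work <= 2 * 4158, hence O(1) amortized per operation.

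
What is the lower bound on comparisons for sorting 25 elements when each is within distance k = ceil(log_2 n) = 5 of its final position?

Partition the 25 positions into floor(n/k) blocks of k = 5 consecutive positions; any permutation within a block keeps every element within k of its final position, so there are at least (k!)^(n/k) distinguishable inputs. Lower bound: log_2((k!)^(n/k)) = (n/k) * log_2(k!) = Theta(n log k); with k = ceil(log_2 n), this is Omega(n log log n).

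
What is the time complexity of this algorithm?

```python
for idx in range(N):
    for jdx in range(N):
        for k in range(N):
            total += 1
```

Time complexity: O(n^3).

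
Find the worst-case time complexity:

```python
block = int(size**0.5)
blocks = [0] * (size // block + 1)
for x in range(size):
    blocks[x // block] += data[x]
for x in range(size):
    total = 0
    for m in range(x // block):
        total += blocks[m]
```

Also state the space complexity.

Time complexity: O(n * sqrt(n)).
Space complexity: O(sqrt(n)).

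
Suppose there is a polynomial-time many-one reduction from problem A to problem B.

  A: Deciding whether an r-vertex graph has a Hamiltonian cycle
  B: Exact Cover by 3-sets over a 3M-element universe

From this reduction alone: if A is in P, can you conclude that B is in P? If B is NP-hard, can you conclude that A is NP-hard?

A poly-time reduction A <=_p B transfers tractability DOWN (B easy => A easy) and hardness UP (A hard => B hard), not the reverse.
From A in P, the reduction alone does NOT give B in P: any problem in P trivially reduces to SAT, yet SAT is not known to be in P.
From B NP-hard, the reduction alone does NOT give A NP-hard: again, easy problems reduce to hard ones.
(Here in fact A is NP-complete and B is NP-complete.)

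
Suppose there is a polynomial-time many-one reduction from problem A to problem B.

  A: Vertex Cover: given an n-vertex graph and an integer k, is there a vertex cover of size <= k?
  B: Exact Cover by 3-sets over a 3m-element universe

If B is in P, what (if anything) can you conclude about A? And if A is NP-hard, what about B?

A poly-time reduction A <=_p B means any A-instance can be transformed to a B-instance in poly time.
If B is in P: compose the reduction with B's poly-time algorithm to solve A in poly time, so A is in P.
If A is NP-hard: every NP problem reduces to A, which reduces to B; composing reductions, every NP problem reduces to B, so B is NP-hard.
(Here in fact A is NP-complete and B is NP-complete.)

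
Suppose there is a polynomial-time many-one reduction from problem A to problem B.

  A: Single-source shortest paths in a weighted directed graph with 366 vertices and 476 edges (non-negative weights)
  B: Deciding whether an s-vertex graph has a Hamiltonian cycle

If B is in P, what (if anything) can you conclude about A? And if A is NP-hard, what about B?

A poly-time reduction A <=_p B means any A-instance can be transformed to a B-instance in poly time.
If B is in P: compose the reduction with B's poly-time algorithm to solve A in poly time, so A is in P.
If A is NP-hard: every NP problem reduces to A, which reduces to B; composing reductions, every NP problem reduces to B, so B is NP-hard.
(Here in fact A is P and B is NP-complete.)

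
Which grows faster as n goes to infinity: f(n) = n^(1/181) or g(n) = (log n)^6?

f(n) = n^(1/181) grows faster: any positive power of n dominates any polylog.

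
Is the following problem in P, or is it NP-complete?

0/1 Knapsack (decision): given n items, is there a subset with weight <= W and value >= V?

This problem is NP-complete: reduces from Subset Sum.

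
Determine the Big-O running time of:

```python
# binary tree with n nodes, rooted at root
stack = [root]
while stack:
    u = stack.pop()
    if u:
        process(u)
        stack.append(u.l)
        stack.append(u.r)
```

Time complexity: O(n).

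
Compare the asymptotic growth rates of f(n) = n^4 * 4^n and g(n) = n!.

g(n) = n! grows faster: by Stirling n! ~ (n/e)^n sqrt(2*pi*n); (n/e)^n eventually dominates n^4 * 4^n.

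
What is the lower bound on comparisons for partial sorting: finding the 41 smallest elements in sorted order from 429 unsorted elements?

Finding 41 smallest of 429 in sorted order: Omega(429) to identify the 41 smallest, plus Omega(41 log 41) to sort them. Total: Omega(n + k log k).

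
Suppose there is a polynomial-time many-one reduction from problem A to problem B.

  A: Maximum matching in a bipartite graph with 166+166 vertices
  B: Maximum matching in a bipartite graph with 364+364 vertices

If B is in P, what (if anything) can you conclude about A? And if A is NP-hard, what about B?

A poly-time reduction A <=_p B means any A-instance can be transformed to a B-instance in poly time.
If B is in P: compose the reduction with B's poly-time algorithm to solve A in poly time, so A is in P.
If A is NP-hard: every NP problem reduces to A, which reduces to B; composing reductions, every NP problem reduces to B, so B is NP-hard.
(Here in fact A is P and B is P.)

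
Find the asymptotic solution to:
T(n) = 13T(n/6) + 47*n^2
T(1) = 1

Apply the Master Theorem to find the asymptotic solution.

a=13, b=6, f(n)=47*n^2. log_6(13) = 1.432 < 2. Case 3: T(n) = O(n^2).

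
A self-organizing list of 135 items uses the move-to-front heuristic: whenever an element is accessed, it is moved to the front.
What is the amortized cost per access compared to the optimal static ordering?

With potential Phi = number of inversions between the MTF list and the optimal static list (at most C(135,2)), each access has amortized cost at most 2 * (cost under optimal static ordering). This is the move-to-front 2-competitiveness result.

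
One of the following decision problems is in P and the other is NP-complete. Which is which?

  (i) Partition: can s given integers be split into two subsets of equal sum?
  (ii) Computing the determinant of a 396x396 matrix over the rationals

(i) is NP-complete: Subset Sum reduces to it (one of Karp's 21 NP-complete problems).
(ii) is P: Gaussian elimination runs in O(n^3).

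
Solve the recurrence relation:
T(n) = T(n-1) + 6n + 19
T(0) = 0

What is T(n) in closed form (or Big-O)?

Dominant term in sum is 6*sum(i, i=1..n) = 6*n*(n+1)/2 = O(n^2).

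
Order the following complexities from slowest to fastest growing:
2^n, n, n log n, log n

Ordered by growth rate: log n < n < n log n < 2^n.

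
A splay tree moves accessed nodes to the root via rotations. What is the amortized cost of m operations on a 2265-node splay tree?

Using a potential function Phi = sum of log(size of subtree) for each node, each splay operation has amortized cost O(log n) where n = 2265. Bad individual operations (O(n)) are offset by decreased potential.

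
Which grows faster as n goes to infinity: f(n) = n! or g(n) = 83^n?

f(n) = n! grows faster: n!/83^n -> infinity by Stirling.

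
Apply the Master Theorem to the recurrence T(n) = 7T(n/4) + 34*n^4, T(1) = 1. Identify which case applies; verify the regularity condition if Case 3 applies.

a=7, b=4, f(n)=34*n^4.
log_4(7) = 1.404 < 4.
f(n) = Omega(n^(1.404+epsilon)) for some epsilon > 0, so Case 3 is the candidate.
Regularity: a*f(n/b) = 7*34*(n/4)^4 = (7/256)*34*n^4 <= c*f(n) with c = 7/256 < 1. Satisfied.
Case 3: T(n) = Theta(n^4).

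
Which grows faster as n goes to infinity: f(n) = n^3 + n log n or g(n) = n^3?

f(n) = n^3 + n log n and g(n) = n^3 are Theta of each other: the lower-order n log n term is o(n^3); both are Theta(n^3).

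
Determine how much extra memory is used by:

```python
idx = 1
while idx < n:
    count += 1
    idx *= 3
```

Space complexity: O(1).
Only a constant amount of auxiliary storage is used; nothing grows with n.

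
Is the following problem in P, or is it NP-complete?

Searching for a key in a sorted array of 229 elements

This problem is in P: binary search runs in O(log n).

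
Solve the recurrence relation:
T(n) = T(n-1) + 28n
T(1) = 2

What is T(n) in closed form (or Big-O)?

Unrolling: T(n) = 2 + 28*(2 + 3 + ... + n) = 2 + 28*(n(n+1)/2 - 1) = O(n^2).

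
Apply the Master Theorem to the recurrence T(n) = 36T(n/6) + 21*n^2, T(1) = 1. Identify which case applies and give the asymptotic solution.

a=36, b=6, f(n)=21*n^2.
log_6(36) = 2, so n^(log_b(a)) = n^2.
f(n) = Theta(n^2), so Case 2 applies.
T(n) = Theta(n^2 log n).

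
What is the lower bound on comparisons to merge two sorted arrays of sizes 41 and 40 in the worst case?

Adversary: with |41 - 40| <= 1 the inputs can be fully interleaved so that every adjacent pair in the merged output comes from different arrays. Then each of the 80 adjacent pairs must be directly compared, or the algorithm cannot determine their relative order. Standard merge meets this bound.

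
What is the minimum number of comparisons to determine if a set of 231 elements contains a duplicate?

Determining if 231 elements are all distinct requires Omega(n log n) comparisons in the comparison model. This follows from the element distinctness lower bound.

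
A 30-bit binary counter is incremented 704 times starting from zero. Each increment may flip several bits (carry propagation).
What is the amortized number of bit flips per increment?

Bit i flips on every 2^i-th increment, so over 704 increments bit i flips floor(704/2^i) times. Summing over i: total flips < 2 * 704. Amortized: < 2 = O(1) per increment.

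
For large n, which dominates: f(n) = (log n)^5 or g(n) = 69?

f(n) = (log n)^5 grows faster: any unbounded function dominates a constant.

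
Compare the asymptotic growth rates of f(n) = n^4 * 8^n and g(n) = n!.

g(n) = n! grows faster: by Stirling n! ~ (n/e)^n sqrt(2*pi*n); (n/e)^n eventually dominates n^4 * 8^n.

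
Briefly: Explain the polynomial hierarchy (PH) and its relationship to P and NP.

The polynomial hierarchy is a tower of complexity classes: Sigma_0^P = Pi_0^P = P, Sigma_1^P = NP, Pi_1^P = co-NP, and Sigma_{k+1}^P = NP^{Sigma_k^P}. PH is contained in PSPACE. If any level collapses (Sigma_k = Pi_k), the entire hierarchy collapses to that level.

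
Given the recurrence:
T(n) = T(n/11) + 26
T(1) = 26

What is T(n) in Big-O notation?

Each step divides n by 11 and adds 26. After log_11(n) steps, T(n) = O(log n).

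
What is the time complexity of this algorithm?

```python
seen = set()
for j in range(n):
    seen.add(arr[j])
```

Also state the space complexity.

Time complexity: O(n).
Space complexity: O(n).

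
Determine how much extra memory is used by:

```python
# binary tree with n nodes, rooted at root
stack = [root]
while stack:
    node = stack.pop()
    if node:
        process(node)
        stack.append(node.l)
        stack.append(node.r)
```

Space complexity: O(n).
Auxiliary storage grows linearly with the input size n in the worst case.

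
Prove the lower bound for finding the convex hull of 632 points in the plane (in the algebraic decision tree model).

Reduction from sorting: given 632 numbers x_1,...,x_{632}, map x_i to the point (x_i, x_i^2) on the parabola y = x^2. All points are on the convex hull, and walking the hull gives them in sorted x-order. Since sorting requires Omega(n log n), so does planar convex hull.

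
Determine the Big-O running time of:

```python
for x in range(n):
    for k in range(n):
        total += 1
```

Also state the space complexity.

Time complexity: O(n^2).
Space complexity: O(1).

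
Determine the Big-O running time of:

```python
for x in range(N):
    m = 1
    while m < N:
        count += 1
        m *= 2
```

Time complexity: O(n log n).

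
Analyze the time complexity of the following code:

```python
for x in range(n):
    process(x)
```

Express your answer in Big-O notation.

Time complexity: O(n).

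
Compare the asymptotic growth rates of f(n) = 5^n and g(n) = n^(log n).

f(n) = 5^n grows faster: take logs: log(n^(log n)) = (log n)^2, log(5^n) = n log 5; n dominates (log n)^2.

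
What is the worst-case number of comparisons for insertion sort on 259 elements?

Insertion sort on reverse-sorted input: 1 + 2 + ... + (259-1) = 33411 comparisons.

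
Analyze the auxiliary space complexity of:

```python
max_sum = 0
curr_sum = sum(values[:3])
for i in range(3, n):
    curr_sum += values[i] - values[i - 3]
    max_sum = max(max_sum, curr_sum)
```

Space complexity: O(1).
Only a constant amount of auxiliary storage is used; nothing grows with n.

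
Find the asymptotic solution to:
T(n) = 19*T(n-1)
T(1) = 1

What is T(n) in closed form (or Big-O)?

Each step multiplies by 19. T(n) = T(1)*19^(n-1) = 19^(n-1).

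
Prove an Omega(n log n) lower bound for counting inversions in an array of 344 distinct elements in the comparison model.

Decision-tree argument: at any leaf, the comparisons made (with transitivity) must totally order all 344 elements -- otherwise some pair (i,j) is unordered, and an adversary can present two inputs agreeing on every comparison made but with that pair flipped, changing the inversion count by 1, so the leaf's output is wrong on one of them. Hence the tree has >= 344! leaves and height >= log_2(344!) = Omega(n log n). Modified merge sort achieves O(n log n).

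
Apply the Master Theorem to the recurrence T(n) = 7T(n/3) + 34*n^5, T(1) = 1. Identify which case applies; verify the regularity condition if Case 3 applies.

a=7, b=3, f(n)=34*n^5.
log_3(7) = 1.771 < 5.
f(n) = Omega(n^(1.771+epsilon)) for some epsilon > 0, so Case 3 is the candidate.
Regularity: a*f(n/b) = 7*34*(n/3)^5 = (7/243)*34*n^5 <= c*f(n) with c = 7/243 < 1. Satisfied.
Case 3: T(n) = Theta(n^5).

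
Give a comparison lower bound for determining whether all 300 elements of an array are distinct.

In the algebraic decision-tree model, the YES region for element distinctness on 300 elements has 300! connected components (one per ordering). Ben-Or's theorem then gives a lower bound of Omega(log(n!)) = Omega(n log n).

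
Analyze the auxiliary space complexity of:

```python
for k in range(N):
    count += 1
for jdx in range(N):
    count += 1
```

Space complexity: O(1).
Only a constant amount of auxiliary storage is used; nothing grows with n.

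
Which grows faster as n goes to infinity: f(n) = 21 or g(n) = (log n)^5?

g(n) = (log n)^5 grows faster: any unbounded function dominates a constant.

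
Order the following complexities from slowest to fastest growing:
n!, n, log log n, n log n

Ordered by growth rate: log log n < n < n log n < n!.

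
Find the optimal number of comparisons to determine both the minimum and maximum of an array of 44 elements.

Naive approach: 86 comparisons (43 for max + 43 for min).
Optimal: Compare elements in pairs first (floor(n/2) = 22 comparisons), then find max among winners and min among losers (21 comparisons each).
Total: ceil(3n/2) - 2 = 64 comparisons. An adversary argument shows this is also a lower bound.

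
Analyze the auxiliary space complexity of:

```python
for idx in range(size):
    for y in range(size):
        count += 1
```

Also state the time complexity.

Space complexity: O(1).
Only a constant amount of auxiliary storage is used; nothing grows with n.
Time complexity: O(n^2).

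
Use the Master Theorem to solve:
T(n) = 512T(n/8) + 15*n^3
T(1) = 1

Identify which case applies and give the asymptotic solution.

a=512, b=8, f(n)=15*n^3.
log_8(512) = 3, so n^(log_b(a)) = n^3.
f(n) = Theta(n^3), so Case 2 applies.
T(n) = Theta(n^3 log n).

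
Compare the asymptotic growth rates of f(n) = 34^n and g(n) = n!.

g(n) = n! grows faster: n!/34^n -> infinity by Stirling.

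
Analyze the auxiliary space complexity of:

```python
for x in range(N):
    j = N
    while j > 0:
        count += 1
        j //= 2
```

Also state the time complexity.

Space complexity: O(1).
Only a constant amount of auxiliary storage is used; nothing grows with n.
Time complexity: O(n log n).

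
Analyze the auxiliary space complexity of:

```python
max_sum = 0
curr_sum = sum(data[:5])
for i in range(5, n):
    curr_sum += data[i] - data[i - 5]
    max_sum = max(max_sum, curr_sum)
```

Space complexity: O(1).
Only a constant amount of auxiliary storage is used; nothing grows with n.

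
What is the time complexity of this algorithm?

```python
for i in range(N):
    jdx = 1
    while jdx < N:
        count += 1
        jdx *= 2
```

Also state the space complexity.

Time complexity: O(n log n).
Space complexity: O(1).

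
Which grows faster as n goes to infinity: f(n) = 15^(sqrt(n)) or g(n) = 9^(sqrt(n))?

f(n) = 15^(sqrt(n)) grows faster: ratio is (15/9)^(sqrt(n)) -> infinity since 15/9 > 1.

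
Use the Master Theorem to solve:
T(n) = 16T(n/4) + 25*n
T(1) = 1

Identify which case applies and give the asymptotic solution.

a=16, b=4, f(n)=25*n.
log_4(16) = 2 > 1.
Since f(n) = O(n^1) is polynomially smaller than n^2, Case 1 applies.
T(n) = Theta(n^2).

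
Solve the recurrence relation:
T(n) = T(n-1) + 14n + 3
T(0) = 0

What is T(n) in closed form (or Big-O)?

Dominant term in sum is 14*sum(i, i=1..n) = 14*n*(n+1)/2 = O(n^2).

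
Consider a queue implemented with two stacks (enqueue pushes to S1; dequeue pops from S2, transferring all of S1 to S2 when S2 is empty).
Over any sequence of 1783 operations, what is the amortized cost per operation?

Each element is pushed to S1 once, popped once, pushed to S2 once, and popped once: 4 unit operations over its lifetime. Over 1783 operations the total work is O(1783). Amortized O(1) per enqueue/dequeue.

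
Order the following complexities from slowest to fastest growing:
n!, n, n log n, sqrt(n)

Ordered by growth rate: sqrt(n) < n < n log n < n!.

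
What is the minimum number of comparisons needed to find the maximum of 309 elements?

Finding the maximum requires 308 comparisons. Each comparison eliminates exactly one candidate. With 309 candidates, we need 308 eliminations.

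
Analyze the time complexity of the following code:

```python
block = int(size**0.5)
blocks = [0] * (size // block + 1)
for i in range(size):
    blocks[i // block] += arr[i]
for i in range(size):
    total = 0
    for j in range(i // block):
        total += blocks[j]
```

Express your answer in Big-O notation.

Time complexity: O(n * sqrt(n)).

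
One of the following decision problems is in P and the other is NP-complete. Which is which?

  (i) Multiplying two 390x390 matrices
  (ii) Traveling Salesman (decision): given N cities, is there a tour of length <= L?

(i) is P: the schoolbook algorithm runs in O(n^3).
(ii) is NP-complete: reduces from Hamiltonian Cycle.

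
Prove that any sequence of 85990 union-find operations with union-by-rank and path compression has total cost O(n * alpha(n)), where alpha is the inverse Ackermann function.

Using Tarjan's analysis with rank-based potential function. Union-by-rank keeps tree height O(log n). Path compression flattens paths during find. For n = 85990 operations, total cost is O(n * alpha(n)), effectively O(n) since alpha grows incredibly slowly.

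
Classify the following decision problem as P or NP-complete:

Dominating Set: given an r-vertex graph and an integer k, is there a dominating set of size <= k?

This problem is NP-complete: reduces from Set Cover (with k part of the input).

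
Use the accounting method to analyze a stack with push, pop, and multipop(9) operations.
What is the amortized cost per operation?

Assign 2 credits per push (1 for the push, 1 saved for a future pop). Each pop or element popped by multipop(9) uses 1 saved credit. Total credits never go negative, so amortized cost is O(1).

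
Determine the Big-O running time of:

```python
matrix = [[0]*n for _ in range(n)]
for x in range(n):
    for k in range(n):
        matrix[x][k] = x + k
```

Time complexity: O(n^2).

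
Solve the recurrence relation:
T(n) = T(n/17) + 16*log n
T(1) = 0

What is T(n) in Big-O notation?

Each of the log_17(n) levels adds O(log n). T(n) = O(log^2 n).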